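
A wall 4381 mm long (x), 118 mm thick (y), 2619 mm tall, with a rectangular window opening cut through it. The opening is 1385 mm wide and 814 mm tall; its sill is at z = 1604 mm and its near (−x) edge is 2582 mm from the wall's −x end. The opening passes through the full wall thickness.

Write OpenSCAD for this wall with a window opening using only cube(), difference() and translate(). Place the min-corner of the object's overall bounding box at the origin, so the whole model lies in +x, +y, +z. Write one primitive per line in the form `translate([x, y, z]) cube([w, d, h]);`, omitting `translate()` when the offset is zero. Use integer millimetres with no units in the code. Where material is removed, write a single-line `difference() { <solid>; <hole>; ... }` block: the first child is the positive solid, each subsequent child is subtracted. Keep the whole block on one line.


difference() { cube([4381, 118, 2619]); translate([2582, 0, 1604]) cube([1385, 118, 814]); }


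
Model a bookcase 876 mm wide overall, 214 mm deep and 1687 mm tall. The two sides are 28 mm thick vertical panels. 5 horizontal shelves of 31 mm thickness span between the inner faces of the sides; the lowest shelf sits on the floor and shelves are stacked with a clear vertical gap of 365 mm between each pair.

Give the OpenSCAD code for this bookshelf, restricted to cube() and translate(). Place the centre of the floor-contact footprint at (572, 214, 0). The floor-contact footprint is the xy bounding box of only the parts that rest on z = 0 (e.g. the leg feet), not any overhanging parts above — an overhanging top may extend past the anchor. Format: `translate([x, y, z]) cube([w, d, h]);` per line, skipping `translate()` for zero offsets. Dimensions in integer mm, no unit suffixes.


translate([134, 107, 0]) cube([28, 214, 1687]);
translate([982, 107, 0]) cube([28, 214, 1687]);
translate([162, 107, 0]) cube([820, 214, 31]);
translate([162, 107, 396]) cube([820, 214, 31]);
translate([162, 107, 792]) cube([820, 214, 31]);
translate([162, 107, 1188]) cube([820, 214, 31]);
translate([162, 107, 1584]) cube([820, 214, 31]);


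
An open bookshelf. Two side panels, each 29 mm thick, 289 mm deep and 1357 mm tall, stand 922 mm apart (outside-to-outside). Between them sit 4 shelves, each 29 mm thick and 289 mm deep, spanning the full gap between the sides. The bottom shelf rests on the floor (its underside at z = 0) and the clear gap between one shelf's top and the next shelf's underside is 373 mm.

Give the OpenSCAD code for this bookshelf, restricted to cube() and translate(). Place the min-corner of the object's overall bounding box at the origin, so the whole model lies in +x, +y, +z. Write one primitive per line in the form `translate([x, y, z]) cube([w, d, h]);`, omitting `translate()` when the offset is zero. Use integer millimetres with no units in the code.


cube([29, 289, 1357]);
translate([893, 0, 0]) cube([29, 289, 1357]);
translate([29, 0, 0]) cube([864, 289, 29]);
translate([29, 0, 402]) cube([864, 289, 29]);
translate([29, 0, 804]) cube([864, 289, 29]);
translate([29, 0, 1206]) cube([864, 289, 29]);


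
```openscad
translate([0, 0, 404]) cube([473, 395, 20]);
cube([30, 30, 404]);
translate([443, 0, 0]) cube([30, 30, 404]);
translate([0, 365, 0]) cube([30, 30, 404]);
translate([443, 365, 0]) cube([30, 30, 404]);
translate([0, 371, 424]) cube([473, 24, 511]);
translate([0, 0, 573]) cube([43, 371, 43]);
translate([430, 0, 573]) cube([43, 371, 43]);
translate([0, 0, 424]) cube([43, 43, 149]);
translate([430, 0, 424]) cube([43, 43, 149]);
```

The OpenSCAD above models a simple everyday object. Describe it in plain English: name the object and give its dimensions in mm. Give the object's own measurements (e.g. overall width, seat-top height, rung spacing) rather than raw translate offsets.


A chair. The seat is a 473×395×20 mm slab with its top at z = 424 mm, on four 30×30 mm corner legs (flush with the seat edges, standing on z = 0). A flat backrest 24 mm thick, 511 mm tall, spans the full seat width and rises from the seat top along its +y edge, rear face flush with the rear of the seat. Two armrests of 43×43 mm section run along each side from the seat's front edge to the front of the backrest, top faces 192 mm above the seat top and outer faces flush with the seat's x-edges; a 43×43 mm post under the front of each armrest stands on the seat at the front corner.


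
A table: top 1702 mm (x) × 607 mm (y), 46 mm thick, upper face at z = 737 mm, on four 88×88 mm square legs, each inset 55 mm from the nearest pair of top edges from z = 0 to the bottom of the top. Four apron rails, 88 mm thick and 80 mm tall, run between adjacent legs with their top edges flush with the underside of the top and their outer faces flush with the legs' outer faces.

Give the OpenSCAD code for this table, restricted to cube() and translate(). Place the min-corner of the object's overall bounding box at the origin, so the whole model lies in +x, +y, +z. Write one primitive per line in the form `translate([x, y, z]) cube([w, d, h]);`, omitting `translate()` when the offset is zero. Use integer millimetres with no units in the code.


translate([0, 0, 691]) cube([1702, 607, 46]);
translate([55, 55, 0]) cube([88, 88, 691]);
translate([1559, 55, 0]) cube([88, 88, 691]);
translate([55, 464, 0]) cube([88, 88, 691]);
translate([1559, 464, 0]) cube([88, 88, 691]);
translate([143, 55, 611]) cube([1416, 88, 80]);
translate([143, 464, 611]) cube([1416, 88, 80]);
translate([55, 143, 611]) cube([88, 321, 80]);
translate([1559, 143, 611]) cube([88, 321, 80]);


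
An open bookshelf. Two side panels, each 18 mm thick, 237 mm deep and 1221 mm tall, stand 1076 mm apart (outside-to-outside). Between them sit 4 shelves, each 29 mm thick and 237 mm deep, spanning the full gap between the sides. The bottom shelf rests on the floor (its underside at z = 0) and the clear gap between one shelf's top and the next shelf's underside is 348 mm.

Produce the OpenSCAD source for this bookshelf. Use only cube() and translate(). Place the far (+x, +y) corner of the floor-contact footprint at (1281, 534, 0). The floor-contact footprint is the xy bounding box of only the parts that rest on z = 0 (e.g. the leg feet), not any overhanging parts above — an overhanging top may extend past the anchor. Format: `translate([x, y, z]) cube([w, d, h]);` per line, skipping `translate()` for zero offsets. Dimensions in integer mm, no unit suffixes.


translate([205, 297, 0]) cube([18, 237, 1221]);
translate([1263, 297, 0]) cube([18, 237, 1221]);
translate([223, 297, 0]) cube([1040, 237, 29]);
translate([223, 297, 377]) cube([1040, 237, 29]);
translate([223, 297, 754]) cube([1040, 237, 29]);
translate([223, 297, 1131]) cube([1040, 237, 29]);


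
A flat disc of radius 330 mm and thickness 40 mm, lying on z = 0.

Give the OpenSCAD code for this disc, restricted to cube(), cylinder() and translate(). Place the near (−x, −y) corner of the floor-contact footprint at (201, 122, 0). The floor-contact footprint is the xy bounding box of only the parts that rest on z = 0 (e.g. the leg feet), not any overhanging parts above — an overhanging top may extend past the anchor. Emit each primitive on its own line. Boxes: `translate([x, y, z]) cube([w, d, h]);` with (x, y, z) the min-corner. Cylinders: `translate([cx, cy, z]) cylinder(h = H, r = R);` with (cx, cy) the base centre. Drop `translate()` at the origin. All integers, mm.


translate([531, 452, 0]) cylinder(h = 40, r = 330);


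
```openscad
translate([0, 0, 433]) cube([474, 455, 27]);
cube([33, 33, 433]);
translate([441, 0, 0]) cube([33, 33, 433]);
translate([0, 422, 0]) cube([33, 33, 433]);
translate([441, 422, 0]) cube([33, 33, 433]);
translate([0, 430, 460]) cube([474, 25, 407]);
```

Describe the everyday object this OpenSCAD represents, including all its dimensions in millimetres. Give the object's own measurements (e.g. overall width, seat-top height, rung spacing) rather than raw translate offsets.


A chair. The seat is a 474×455×27 mm slab with its top at z = 460 mm, on four 33×33 mm corner legs (flush with the seat edges, standing on z = 0). A flat backrest 25 mm thick, 407 mm tall, spans the full seat width and rises from the seat top along its +y edge, rear face flush with the rear of the seat.


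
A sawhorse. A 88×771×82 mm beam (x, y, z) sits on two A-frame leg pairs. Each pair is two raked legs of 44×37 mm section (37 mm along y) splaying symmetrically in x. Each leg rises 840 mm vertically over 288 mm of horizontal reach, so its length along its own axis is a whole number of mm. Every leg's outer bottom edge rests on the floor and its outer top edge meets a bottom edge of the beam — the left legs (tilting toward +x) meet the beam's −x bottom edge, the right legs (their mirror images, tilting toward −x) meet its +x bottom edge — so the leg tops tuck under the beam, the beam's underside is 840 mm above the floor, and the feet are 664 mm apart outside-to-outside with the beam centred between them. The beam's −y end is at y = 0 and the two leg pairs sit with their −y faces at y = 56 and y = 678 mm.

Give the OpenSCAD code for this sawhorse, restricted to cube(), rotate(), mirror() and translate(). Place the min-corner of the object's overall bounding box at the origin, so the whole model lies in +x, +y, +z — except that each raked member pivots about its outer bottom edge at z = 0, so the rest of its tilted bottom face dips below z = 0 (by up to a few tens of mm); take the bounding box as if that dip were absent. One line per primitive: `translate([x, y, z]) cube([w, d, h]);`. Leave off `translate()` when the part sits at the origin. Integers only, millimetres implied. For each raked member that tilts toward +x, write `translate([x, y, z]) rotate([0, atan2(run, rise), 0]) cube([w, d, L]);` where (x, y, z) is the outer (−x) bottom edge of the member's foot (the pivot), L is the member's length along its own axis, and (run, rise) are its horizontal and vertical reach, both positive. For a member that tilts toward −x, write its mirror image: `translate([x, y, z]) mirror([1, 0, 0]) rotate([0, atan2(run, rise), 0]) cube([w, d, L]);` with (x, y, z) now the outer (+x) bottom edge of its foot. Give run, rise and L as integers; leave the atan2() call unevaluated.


translate([288, 0, 840]) cube([88, 771, 82]);
translate([0, 56, 0]) rotate([0, atan2(288, 840), 0]) cube([44, 37, 888]);
translate([664, 56, 0]) mirror([1, 0, 0]) rotate([0, atan2(288, 840), 0]) cube([44, 37, 888]);
translate([0, 678, 0]) rotate([0, atan2(288, 840), 0]) cube([44, 37, 888]);
translate([664, 678, 0]) mirror([1, 0, 0]) rotate([0, atan2(288, 840), 0]) cube([44, 37, 888]);


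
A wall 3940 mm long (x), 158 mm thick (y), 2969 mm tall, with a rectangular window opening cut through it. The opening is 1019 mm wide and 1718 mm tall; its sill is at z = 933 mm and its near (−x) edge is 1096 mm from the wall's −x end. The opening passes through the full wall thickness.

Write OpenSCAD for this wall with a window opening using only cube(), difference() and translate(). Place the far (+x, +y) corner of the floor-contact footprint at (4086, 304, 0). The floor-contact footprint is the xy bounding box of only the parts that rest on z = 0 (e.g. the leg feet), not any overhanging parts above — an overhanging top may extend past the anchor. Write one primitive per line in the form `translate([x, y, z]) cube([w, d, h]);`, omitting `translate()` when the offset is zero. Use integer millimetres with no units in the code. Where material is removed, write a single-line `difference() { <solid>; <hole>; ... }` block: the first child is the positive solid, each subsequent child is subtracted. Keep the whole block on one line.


difference() { translate([146, 146, 0]) cube([3940, 158, 2969]); translate([1242, 146, 933]) cube([1019, 158, 1718]); }


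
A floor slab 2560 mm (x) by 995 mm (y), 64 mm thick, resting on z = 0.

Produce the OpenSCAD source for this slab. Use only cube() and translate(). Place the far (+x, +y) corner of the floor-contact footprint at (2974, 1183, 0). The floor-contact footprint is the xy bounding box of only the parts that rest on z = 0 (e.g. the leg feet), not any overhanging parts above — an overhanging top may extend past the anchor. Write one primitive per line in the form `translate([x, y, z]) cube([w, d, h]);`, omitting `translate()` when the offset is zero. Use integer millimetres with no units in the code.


translate([414, 188, 0]) cube([2560, 995, 64]);


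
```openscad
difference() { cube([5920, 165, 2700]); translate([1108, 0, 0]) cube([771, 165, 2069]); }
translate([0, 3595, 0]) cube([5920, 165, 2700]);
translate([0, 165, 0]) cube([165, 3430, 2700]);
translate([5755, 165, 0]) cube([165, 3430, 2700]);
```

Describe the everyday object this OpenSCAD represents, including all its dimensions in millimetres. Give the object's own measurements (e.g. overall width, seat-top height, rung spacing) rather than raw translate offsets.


A single room: four walls, each 2700 mm tall and 165 mm thick, enclosing an outside footprint 5920×3760 mm (x × y), no floor or roof. The front and back walls (−y and +y sides) run the full x-width; the side walls fit between their inner faces. A door opening 771 mm wide and 2069 mm tall is cut through the front wall from the floor up, its −x edge 1108 mm from the wall's −x end.


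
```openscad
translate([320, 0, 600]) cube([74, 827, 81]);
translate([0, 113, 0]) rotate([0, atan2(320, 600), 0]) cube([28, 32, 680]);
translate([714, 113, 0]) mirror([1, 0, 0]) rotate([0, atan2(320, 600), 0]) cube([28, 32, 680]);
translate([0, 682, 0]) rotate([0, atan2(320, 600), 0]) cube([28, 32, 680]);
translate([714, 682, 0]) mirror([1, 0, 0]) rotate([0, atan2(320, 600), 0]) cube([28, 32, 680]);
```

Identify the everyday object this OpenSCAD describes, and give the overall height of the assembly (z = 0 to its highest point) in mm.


A sawhorse. The overall height is 681 mm.

A beam across two mirrored pairs of raked legs — a sawhorse. The beam's underside is at z = 600 (matching the legs' vertical rise in atan2(320, 600)) and the beam is 81 mm tall, so its top is at 600 + 81 = 681 mm. The raked legs top out at the beam's underside, so that is the highest point.


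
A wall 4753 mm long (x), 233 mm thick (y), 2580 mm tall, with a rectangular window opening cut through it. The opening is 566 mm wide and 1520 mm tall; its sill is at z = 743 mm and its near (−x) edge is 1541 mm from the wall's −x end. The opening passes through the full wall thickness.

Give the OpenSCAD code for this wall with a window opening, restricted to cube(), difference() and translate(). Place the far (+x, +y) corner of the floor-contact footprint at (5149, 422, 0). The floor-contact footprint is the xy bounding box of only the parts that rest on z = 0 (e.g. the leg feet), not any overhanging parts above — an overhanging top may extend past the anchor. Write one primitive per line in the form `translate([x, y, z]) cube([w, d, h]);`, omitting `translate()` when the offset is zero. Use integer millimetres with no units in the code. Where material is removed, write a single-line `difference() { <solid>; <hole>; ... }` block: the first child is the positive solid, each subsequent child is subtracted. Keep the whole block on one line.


difference() { translate([396, 189, 0]) cube([4753, 233, 2580]); translate([1937, 189, 743]) cube([566, 233, 1520]); }


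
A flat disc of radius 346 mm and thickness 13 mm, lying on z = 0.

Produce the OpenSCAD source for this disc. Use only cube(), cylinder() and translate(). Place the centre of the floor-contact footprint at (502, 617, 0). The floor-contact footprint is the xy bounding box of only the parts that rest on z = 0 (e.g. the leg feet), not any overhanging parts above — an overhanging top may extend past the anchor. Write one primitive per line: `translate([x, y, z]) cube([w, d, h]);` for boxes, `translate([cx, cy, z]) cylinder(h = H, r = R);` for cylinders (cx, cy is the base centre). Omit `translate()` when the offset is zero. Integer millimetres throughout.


translate([502, 617, 0]) cylinder(h = 13, r = 346);


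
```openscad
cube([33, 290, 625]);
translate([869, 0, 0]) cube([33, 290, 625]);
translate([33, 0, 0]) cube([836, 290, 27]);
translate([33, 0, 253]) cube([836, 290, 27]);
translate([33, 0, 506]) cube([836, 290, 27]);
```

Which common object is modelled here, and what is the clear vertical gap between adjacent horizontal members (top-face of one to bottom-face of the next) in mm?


A bookshelf. The clear shelf gap is 226 mm.

Two tall side panels with 3 horizontal boards between them — a bookshelf. The first two shelf undersides are at z = 0 and z = 253; with shelf thickness 27, the clear gap is 253 − 0 − 27 = 226 mm.


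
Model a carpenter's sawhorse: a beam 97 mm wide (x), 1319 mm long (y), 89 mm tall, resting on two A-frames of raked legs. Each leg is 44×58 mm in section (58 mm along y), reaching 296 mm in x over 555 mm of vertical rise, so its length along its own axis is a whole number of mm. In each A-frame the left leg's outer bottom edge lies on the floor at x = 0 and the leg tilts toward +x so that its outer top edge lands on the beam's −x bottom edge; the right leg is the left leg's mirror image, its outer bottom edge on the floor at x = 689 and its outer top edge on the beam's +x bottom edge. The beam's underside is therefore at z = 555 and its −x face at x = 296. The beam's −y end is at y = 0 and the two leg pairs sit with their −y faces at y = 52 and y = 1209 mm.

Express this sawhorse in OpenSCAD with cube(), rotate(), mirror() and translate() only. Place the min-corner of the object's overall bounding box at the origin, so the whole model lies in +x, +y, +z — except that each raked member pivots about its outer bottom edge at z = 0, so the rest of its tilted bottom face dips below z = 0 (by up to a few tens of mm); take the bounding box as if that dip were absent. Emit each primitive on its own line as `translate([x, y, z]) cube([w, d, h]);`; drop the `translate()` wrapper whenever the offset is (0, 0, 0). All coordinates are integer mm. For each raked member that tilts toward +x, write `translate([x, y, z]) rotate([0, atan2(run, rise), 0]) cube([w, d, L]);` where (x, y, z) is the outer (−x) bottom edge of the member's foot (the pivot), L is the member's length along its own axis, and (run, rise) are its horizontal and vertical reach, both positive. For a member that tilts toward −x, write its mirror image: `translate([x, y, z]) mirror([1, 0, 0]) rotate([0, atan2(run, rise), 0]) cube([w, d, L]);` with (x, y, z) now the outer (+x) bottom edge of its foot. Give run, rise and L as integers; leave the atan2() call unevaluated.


// leg length = √(296² + 555²) = 629
// right-leg outer foot x = 2·296 + 97 = 689
// beam min-corner = (296, 0, 555)
translate([296, 0, 555]) cube([97, 1319, 89]);
translate([0, 52, 0]) rotate([0, atan2(296, 555), 0]) cube([44, 58, 629]);
translate([689, 52, 0]) mirror([1, 0, 0]) rotate([0, atan2(296, 555), 0]) cube([44, 58, 629]);
translate([0, 1209, 0]) rotate([0, atan2(296, 555), 0]) cube([44, 58, 629]);
translate([689, 1209, 0]) mirror([1, 0, 0]) rotate([0, atan2(296, 555), 0]) cube([44, 58, 629]);


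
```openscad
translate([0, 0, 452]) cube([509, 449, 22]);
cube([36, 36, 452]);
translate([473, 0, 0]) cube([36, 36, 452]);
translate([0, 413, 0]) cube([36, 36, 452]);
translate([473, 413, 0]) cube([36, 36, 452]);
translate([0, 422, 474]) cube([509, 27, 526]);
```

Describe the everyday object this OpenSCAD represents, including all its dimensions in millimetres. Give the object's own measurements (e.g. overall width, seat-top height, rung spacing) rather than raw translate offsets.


A chair. The seat is a 509×449×22 mm slab with its top at z = 474 mm, on four 36×36 mm corner legs (flush with the seat edges, standing on z = 0). A flat backrest 27 mm thick, 526 mm tall, spans the full seat width and rises from the seat top along its +y edge, rear face flush with the rear of the seat.


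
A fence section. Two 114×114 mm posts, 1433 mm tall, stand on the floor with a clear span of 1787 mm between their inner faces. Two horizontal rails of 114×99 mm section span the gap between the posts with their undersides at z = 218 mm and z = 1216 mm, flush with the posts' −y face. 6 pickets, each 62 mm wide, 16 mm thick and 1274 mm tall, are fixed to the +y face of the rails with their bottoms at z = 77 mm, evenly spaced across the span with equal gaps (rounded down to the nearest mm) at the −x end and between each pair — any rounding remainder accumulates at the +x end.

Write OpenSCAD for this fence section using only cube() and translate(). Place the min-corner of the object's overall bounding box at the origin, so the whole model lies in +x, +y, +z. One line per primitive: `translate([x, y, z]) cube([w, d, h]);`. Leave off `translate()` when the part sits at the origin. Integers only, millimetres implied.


cube([114, 114, 1433]);
translate([1901, 0, 0]) cube([114, 114, 1433]);
translate([114, 0, 218]) cube([1787, 114, 99]);
translate([114, 0, 1216]) cube([1787, 114, 99]);
translate([316, 114, 77]) cube([62, 16, 1274]);
translate([580, 114, 77]) cube([62, 16, 1274]);
translate([844, 114, 77]) cube([62, 16, 1274]);
translate([1108, 114, 77]) cube([62, 16, 1274]);
translate([1372, 114, 77]) cube([62, 16, 1274]);
translate([1636, 114, 77]) cube([62, 16, 1274]);


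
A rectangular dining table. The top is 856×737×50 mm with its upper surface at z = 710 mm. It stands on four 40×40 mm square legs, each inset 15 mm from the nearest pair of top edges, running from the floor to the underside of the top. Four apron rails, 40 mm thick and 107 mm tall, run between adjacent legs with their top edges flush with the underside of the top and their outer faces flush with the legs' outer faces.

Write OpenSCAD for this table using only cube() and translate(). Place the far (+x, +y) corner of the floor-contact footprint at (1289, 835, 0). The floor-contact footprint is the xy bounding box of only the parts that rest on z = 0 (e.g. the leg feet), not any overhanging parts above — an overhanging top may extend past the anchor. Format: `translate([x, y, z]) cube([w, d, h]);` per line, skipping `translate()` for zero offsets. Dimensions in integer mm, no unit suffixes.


translate([448, 113, 660]) cube([856, 737, 50]);
translate([463, 128, 0]) cube([40, 40, 660]);
translate([1249, 128, 0]) cube([40, 40, 660]);
translate([463, 795, 0]) cube([40, 40, 660]);
translate([1249, 795, 0]) cube([40, 40, 660]);
translate([503, 128, 553]) cube([746, 40, 107]);
translate([503, 795, 553]) cube([746, 40, 107]);
translate([463, 168, 553]) cube([40, 627, 107]);
translate([1249, 168, 553]) cube([40, 627, 107]);


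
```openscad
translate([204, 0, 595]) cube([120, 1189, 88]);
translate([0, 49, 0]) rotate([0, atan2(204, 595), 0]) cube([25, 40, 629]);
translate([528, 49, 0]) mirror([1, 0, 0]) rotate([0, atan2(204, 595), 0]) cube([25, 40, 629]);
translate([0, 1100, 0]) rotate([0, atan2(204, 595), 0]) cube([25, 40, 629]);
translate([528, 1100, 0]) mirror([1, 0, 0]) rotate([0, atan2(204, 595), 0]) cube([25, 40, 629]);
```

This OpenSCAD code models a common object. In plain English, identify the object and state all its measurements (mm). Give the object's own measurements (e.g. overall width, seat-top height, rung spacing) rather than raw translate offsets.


A sawhorse. A 120×1189×88 mm beam (x, y, z) sits on two A-frame leg pairs. Each pair is two raked legs of 25×40 mm section (40 mm along y) splaying symmetrically in x. Each leg rises 595 mm vertically over 204 mm of horizontal reach and is 629 mm long along its own axis. Every leg's outer bottom edge rests on the floor and its outer top edge meets a bottom edge of the beam — the left legs (tilting toward +x) meet the beam's −x bottom edge, the right legs (their mirror images, tilting toward −x) meet its +x bottom edge — so the leg tops tuck under the beam, the beam's underside is 595 mm above the floor, and the feet are 528 mm apart outside-to-outside with the beam centred between them. The two leg pairs are set in 49 mm from either end of the beam.


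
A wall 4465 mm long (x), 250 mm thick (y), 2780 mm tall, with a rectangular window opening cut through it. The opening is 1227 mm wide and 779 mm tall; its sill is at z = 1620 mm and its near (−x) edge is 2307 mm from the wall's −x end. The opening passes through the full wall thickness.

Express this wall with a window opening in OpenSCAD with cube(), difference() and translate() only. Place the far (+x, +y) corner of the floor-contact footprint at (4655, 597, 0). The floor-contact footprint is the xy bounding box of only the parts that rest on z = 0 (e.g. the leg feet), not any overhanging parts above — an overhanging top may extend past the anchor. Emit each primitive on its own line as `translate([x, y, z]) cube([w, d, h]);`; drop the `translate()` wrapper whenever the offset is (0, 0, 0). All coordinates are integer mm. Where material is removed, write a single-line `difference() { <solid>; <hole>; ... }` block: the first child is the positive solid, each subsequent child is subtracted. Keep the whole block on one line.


difference() { translate([190, 347, 0]) cube([4465, 250, 2780]); translate([2497, 347, 1620]) cube([1227, 250, 779]); }


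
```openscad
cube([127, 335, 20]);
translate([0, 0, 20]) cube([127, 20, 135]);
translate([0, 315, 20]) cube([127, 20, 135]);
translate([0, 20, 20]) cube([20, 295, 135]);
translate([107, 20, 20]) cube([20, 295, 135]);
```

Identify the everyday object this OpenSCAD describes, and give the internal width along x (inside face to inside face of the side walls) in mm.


An open box. The internal width is 87 mm.

A 127×335 base slab with four walls standing on it — an open box. The base is 127 mm wide and the walls are 20 mm thick, so the internal width is 127 − 2 × 20 = 87 mm.


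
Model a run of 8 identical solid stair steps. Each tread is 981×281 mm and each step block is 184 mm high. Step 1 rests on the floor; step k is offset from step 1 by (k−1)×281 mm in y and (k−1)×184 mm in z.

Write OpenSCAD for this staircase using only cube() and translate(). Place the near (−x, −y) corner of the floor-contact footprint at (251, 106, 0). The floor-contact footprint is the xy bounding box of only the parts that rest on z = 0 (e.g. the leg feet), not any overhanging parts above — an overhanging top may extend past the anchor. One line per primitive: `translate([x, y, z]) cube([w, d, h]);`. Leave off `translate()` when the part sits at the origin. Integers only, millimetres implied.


translate([251, 106, 0]) cube([981, 281, 184]);
translate([251, 387, 184]) cube([981, 281, 184]);
translate([251, 668, 368]) cube([981, 281, 184]);
translate([251, 949, 552]) cube([981, 281, 184]);
translate([251, 1230, 736]) cube([981, 281, 184]);
translate([251, 1511, 920]) cube([981, 281, 184]);
translate([251, 1792, 1104]) cube([981, 281, 184]);
translate([251, 2073, 1288]) cube([981, 281, 184]);


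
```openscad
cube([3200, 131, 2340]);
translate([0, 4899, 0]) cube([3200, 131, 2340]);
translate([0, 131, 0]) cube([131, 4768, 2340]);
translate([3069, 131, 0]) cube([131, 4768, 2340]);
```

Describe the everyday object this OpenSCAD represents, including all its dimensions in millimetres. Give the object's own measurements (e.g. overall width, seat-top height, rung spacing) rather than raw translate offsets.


The wall frame of a small rectangular building: four walls, each 2340 mm tall and 131 mm thick, enclosing a footprint 3200 mm (x) by 5030 mm (y) outside-to-outside, with no floor or roof. The front and back walls (the −y and +y sides) span the full width; the two side walls fit between them.


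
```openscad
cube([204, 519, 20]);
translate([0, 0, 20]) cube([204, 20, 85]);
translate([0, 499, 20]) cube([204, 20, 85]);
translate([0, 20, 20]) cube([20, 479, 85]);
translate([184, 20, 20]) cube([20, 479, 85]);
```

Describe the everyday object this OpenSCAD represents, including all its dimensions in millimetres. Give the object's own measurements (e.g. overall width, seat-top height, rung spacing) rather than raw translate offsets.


An open-topped rectangular box: outside dimensions 204×519×105 mm, with a uniform wall and base thickness of 20 mm. The base is a full 204×519 slab on the floor; four walls sit on top of the base. The front and back walls (the −y and +y sides) span the full width; the two side walls fit between them.


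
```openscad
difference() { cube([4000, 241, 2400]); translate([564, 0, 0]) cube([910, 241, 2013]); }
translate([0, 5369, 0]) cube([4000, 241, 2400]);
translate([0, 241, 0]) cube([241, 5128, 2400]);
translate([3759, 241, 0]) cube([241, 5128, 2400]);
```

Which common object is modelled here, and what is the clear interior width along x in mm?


A single room. The interior width is 3518 mm.

Four walls enclosing a rectangle with a door in the front wall — a room. Outside width 4000 minus two 241 mm walls gives 3518 mm.


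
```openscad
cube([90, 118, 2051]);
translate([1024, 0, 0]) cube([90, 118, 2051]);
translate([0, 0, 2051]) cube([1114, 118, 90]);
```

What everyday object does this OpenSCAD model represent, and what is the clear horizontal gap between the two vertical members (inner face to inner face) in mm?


A door frame. The clear opening width is 934 mm.

Two 2051 mm tall posts with a header on top — a door frame. The left jamb is 90 mm wide at x = 0; the right jamb starts at x = 1024. The clear opening is 1024 − 90 = 934 mm.


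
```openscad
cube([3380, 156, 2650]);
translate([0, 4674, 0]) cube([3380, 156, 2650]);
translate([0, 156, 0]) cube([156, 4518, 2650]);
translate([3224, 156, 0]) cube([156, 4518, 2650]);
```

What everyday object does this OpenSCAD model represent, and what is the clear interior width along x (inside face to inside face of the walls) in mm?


A house (or room) frame. The interior width is 3068 mm.

Four 2650 mm walls enclosing a rectangle with no floor or roof — a room or house frame. Outside width is 3380 mm and wall thickness is 156 mm, so the interior width is 3380 − 2 × 156 = 3068 mm.


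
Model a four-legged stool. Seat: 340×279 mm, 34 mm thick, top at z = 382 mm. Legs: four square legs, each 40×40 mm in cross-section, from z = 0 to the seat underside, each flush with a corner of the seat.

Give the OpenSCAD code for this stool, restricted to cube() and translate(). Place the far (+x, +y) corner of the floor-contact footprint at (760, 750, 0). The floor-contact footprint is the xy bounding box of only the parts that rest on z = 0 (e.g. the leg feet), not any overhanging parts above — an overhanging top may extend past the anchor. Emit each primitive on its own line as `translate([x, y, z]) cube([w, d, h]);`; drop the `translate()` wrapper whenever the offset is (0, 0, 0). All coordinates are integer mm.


translate([420, 471, 348]) cube([340, 279, 34]);
translate([420, 471, 0]) cube([40, 40, 348]);
translate([720, 471, 0]) cube([40, 40, 348]);
translate([420, 710, 0]) cube([40, 40, 348]);
translate([720, 710, 0]) cube([40, 40, 348]);


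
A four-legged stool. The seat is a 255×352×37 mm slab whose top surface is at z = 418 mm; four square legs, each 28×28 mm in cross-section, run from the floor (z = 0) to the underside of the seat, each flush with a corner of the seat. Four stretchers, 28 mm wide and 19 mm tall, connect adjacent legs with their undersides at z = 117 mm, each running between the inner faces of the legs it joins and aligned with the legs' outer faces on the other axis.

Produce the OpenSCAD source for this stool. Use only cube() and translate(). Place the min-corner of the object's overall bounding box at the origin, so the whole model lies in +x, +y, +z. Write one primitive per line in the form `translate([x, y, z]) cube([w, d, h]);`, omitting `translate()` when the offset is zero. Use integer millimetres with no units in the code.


translate([0, 0, 381]) cube([255, 352, 37]);
cube([28, 28, 381]);
translate([227, 0, 0]) cube([28, 28, 381]);
translate([0, 324, 0]) cube([28, 28, 381]);
translate([227, 324, 0]) cube([28, 28, 381]);
translate([28, 0, 117]) cube([199, 28, 19]);
translate([28, 324, 117]) cube([199, 28, 19]);
translate([0, 28, 117]) cube([28, 296, 19]);
translate([227, 28, 117]) cube([28, 296, 19]);


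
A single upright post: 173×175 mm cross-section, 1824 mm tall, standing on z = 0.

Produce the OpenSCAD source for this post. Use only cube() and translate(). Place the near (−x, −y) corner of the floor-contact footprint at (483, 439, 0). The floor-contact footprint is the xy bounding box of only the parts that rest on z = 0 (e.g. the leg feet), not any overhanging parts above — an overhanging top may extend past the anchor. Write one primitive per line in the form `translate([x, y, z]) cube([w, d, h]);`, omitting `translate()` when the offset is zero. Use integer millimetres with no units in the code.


translate([483, 439, 0]) cube([173, 175, 1824]);


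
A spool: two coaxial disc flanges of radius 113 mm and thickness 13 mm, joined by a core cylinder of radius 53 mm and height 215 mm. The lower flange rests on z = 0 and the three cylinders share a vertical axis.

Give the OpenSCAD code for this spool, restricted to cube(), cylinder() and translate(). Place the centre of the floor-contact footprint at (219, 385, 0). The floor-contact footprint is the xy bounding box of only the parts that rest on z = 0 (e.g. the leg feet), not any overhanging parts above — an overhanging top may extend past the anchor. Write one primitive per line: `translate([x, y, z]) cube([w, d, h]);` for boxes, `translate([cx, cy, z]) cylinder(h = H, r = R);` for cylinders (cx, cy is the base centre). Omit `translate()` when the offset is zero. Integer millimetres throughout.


translate([219, 385, 0]) cylinder(h = 13, r = 113);
translate([219, 385, 13]) cylinder(h = 215, r = 53);
translate([219, 385, 228]) cylinder(h = 13, r = 113);


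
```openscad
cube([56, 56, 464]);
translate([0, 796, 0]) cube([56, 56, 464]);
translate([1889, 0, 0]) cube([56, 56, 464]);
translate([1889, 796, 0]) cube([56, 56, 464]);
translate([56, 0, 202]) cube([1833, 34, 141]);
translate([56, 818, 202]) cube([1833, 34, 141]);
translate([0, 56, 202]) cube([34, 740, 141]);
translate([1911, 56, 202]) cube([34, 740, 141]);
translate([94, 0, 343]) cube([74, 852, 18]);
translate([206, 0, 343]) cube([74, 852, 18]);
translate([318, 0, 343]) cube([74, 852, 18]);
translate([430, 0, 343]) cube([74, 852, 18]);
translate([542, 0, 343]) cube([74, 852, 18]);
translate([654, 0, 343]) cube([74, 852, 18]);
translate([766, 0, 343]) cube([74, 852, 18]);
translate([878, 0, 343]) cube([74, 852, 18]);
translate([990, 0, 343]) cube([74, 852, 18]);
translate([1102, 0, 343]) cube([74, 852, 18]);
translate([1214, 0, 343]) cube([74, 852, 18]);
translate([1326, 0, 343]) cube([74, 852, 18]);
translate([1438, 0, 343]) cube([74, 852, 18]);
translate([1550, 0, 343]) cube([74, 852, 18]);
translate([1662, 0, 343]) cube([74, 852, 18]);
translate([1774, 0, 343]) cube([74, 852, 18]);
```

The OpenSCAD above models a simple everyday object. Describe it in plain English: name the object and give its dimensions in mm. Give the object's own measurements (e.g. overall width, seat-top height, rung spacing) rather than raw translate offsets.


A bed frame 1945 mm long (x) by 852 mm wide (y). Four 56×56 mm corner posts, 464 mm tall, at the corners of the footprint. Four rails of 34 mm thickness and 141 mm height run between adjacent posts with their undersides at z = 202 mm, their outer faces flush with the outside of the frame (the two x-running rails run between the posts' inner faces; the two y-running rails run between the posts' inner faces). 16 slats, each 74 mm wide (x) and 18 mm thick, lie across the top of the two x-running rails, running the full 852 mm width of the frame in y; along x they sit between the end posts with a 38 mm gap after the −x posts and between neighbouring slats, leaving 41 mm before the +x posts.


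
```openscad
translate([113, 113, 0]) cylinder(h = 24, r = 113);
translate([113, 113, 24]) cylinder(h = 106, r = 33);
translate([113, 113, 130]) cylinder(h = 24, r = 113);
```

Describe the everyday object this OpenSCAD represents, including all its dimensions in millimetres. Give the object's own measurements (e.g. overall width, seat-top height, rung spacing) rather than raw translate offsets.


A spool: two coaxial disc flanges of radius 113 mm and thickness 24 mm, joined by a core cylinder of radius 33 mm and height 106 mm. The lower flange rests on z = 0 and the three cylinders share a vertical axis.


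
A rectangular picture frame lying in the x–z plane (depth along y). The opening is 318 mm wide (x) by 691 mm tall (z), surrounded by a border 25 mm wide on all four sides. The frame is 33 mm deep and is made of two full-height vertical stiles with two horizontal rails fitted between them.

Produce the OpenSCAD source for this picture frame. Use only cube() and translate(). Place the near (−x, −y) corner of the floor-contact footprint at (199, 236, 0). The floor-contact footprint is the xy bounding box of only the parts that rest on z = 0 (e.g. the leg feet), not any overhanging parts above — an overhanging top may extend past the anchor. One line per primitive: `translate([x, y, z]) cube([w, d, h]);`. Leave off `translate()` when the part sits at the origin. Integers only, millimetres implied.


translate([199, 236, 0]) cube([25, 33, 741]);
translate([542, 236, 0]) cube([25, 33, 741]);
translate([224, 236, 0]) cube([318, 33, 25]);
translate([224, 236, 716]) cube([318, 33, 25]);


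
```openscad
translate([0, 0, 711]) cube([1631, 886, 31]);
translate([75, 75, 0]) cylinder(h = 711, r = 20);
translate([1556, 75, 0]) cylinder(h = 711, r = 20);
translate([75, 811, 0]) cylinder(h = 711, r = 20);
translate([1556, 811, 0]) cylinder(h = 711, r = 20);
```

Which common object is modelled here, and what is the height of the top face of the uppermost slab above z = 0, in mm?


A table. The table height is 742 mm.

A 1631×886×31 slab sits at z = 711 on four Ø40 mm round legs — a table. The top surface is at 711 + 31 = 742 mm.


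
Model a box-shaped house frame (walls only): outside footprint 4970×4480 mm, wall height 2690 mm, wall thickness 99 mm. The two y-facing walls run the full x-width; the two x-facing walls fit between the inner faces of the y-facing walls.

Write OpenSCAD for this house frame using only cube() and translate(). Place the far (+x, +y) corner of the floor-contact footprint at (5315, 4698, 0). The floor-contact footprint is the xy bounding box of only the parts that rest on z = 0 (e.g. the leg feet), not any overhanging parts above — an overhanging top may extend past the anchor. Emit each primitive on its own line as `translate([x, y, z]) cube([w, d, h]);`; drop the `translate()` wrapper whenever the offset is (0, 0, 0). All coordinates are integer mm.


translate([345, 218, 0]) cube([4970, 99, 2690]);
translate([345, 4599, 0]) cube([4970, 99, 2690]);
translate([345, 317, 0]) cube([99, 4282, 2690]);
translate([5216, 317, 0]) cube([99, 4282, 2690]);


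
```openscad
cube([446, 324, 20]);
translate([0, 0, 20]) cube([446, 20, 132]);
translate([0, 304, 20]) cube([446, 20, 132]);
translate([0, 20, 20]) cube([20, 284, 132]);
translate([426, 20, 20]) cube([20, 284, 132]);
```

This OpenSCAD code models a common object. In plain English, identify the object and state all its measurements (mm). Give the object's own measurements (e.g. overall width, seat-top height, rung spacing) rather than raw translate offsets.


An open-topped rectangular box: outside dimensions 446×324×152 mm, with a uniform wall and base thickness of 20 mm. The base is a full 446×324 slab on the floor; four walls sit on top of the base. The front and back walls (the −y and +y sides) span the full width; the two side walls fit between them.


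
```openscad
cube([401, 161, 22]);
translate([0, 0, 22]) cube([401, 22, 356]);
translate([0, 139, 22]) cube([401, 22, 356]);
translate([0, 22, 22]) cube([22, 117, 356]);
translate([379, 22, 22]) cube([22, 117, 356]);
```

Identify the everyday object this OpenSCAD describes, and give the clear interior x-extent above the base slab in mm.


An open box. The internal width is 357 mm.

A 401×161 base slab with four walls standing on it — an open box. The base is 401 mm wide and the walls are 22 mm thick, so the internal width is 401 − 2 × 22 = 357 mm.
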